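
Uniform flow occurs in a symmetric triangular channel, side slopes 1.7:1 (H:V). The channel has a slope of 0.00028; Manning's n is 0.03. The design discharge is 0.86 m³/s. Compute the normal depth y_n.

y_n = 1.19 m

Manning's equation rearranged: A R^(2/3) = nQ / (1·√S) = 0.03 × 0.86 / (√0.00028) = 1.542.
Trying y = 0.815 m: A R^(2/3) = 0.5621 — short.
Trying y = 1.19 m: A R^(2/3) = 1.542 — matches.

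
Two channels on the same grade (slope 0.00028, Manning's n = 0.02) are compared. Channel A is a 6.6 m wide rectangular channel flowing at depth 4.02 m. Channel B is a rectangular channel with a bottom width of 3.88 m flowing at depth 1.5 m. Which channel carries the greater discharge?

channel A

Channel A: Flow area A = b·y = 6.6 × 4.02 = 26.53 m². Wetted perimeter P = b + 2y = 6.6 + 2×4.02 = 14.64 m. Hydraulic radius R = A/P = 26.53/14.64 = 1.812 m. Q_A = (1/0.02)·26.53·1.812^(2/3)·√0.00028 = 33 m³/s.
Channel B: Flow area A = b·y = 3.88 × 1.5 = 5.82 m². Wetted perimeter P = b + 2y = 3.88 + 2×1.5 = 6.88 m. Hydraulic radius R = A/P = 5.82/6.88 = 0.8459 m. Q_B = (1/0.02)·5.82·0.8459^(2/3)·√0.00028 = 4.355 m³/s.
Q_A = 33 m³/s vs Q_B = 4.355 m³/s, so channel A carries more.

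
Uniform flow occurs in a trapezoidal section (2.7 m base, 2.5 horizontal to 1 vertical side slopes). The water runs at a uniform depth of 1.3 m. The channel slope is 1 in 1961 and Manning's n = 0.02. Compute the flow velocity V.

With bottom width b = 2.7 m and side slope z = 2.5: A = (b + zy)y = (2.7 + 2.5×1.3)×1.3 = 7.735 m²; P = b + 2y√(1+z²) = 2.7 + 2×1.3×2.693 = 9.701 m.
Hydraulic radius R = A/P = 7.735/9.701 = 0.7974 m.
From Manning's equation, V = (1/n) R^(2/3) S^(1/2) = (1/0.02) × 0.7974^(2/3) × 0.0005099^(1/2) = 0.971 m/s.

V = 0.971 m/s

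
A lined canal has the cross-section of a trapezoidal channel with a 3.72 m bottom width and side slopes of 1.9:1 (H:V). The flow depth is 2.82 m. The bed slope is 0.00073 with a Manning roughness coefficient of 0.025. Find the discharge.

Q = 38.1 m³/s

With bottom width b = 3.72 m and side slope z = 1.9: A = (b + zy)y = (3.72 + 1.9×2.82)×2.82 = 25.6 m²; P = b + 2y√(1+z²) = 3.72 + 2×2.82×2.147 = 15.83 m.
Hydraulic radius R = A/P = 25.6/15.83 = 1.617 m.
Manning's equation: Q = (1/n) A R^(2/3) S^(1/2) = (1/0.025) × 25.6 × 1.617^(2/3) × 0.00073^(1/2) = 38.1 m³/s.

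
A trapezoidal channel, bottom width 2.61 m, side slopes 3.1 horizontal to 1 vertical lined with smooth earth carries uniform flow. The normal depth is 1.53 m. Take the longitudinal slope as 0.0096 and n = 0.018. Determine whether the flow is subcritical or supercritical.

With bottom width b = 2.61 m and side slope z = 3.1: A = (b + zy)y = (2.61 + 3.1×1.53)×1.53 = 11.25 m²; P = b + 2y√(1+z²) = 2.61 + 2×1.53×3.257 = 12.58 m.
Hydraulic radius R = A/P = 11.25/12.58 = 0.8945 m.
V = (1/n) R^(2/3) √S = (1/0.018) × 0.8945^(2/3) × √0.0096 = 5.053 m/s. Hydraulic depth D_h = A/T = 11.25/12.1 = 0.9301 m.
Froude number Fr = V/√(g·D_h) = 5.053/√(9.81×0.9301) = 1.67, which is greater than 1, so the flow is supercritical.

supercritical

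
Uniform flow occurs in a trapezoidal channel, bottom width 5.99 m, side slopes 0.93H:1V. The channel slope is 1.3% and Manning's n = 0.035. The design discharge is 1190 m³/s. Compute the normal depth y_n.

Manning's equation rearranged: A R^(2/3) = nQ / (1·√S) = 0.035 × 1190 / (√0.013) = 365.3.
Trying y = 10.9 m: A R^(2/3) = 508.2 — over.
Trying y = 8.24 m: A R^(2/3) = 281 — short.
Trying y = 9.34 m: A R^(2/3) = 365.4 — close enough.

y_n = 9.34 m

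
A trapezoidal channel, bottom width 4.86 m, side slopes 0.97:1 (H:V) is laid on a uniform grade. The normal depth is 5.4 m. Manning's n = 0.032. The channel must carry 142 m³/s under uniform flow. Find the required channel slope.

S = 0.00181

With bottom width b = 4.86 m and side slope z = 0.97: A = (b + zy)y = (4.86 + 0.97×5.4)×5.4 = 54.53 m²; P = b + 2y√(1+z²) = 4.86 + 2×5.4×1.393 = 19.91 m.
Hydraulic radius R = A/P = 54.53/19.91 = 2.739 m.
From Manning's equation, S = [nQ / (1 A R^(2/3))]² = [0.032 × 142 / (1 × 54.53 × 2.739^(2/3))]² = 0.00181.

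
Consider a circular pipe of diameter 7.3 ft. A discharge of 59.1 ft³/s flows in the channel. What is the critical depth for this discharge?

At critical depth, Q² T / (g A³) = 1, i.e. A³/T = Q²/g = 59.1²/32.2 = 108.5.
Try y = 1.39 ft: A³/T = 29.89 — too small.
Try y = 2.17 ft: A³/T = 169.9 — too large.
Try y = 1.93 ft: A³/T = 107.7 — close enough.

y_c = 1.93 ft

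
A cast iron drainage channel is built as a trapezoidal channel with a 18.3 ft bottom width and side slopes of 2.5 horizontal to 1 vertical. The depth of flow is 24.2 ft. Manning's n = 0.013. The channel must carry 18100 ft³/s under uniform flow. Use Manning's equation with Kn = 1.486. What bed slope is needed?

S = 0.00023

With bottom width b = 18.3 ft and side slope z = 2.5: A = (b + zy)y = (18.3 + 2.5×24.2)×24.2 = 1907 ft²; P = b + 2y√(1+z²) = 18.3 + 2×24.2×2.693 = 148.6 ft.
Hydraulic radius R = A/P = 1907/148.6 = 12.83 ft.
From Manning's equation, S = [nQ / (1.486 A R^(2/3))]² = [0.013 × 18100 / (1.486 × 1907 × 12.83^(2/3))]² = 0.00023.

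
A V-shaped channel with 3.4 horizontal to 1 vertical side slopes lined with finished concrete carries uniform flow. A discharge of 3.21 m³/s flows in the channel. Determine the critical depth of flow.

At critical depth, Q² T / (g A³) = 1, i.e. A³/T = Q²/g = 3.21²/9.81 = 1.05.
Try y = 0.782 m: A³/T = 1.69 — over.
Try y = 0.565 m: A³/T = 0.3328 — short.
Try y = 0.711 m: A³/T = 1.05 — ≈ 1.05.

y_c = 0.711 m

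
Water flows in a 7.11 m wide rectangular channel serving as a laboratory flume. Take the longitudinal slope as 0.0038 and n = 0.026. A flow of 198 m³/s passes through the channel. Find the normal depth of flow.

Manning's equation rearranged: A R^(2/3) = nQ / (1·√S) = 0.026 × 198 / (√0.0038) = 83.51.
At y = 8.53 m: A R^(2/3) = 112 — high.
At y = 6.7 m: A R^(2/3) = 83.55 — ≈ 83.51.

y_n = 6.7 m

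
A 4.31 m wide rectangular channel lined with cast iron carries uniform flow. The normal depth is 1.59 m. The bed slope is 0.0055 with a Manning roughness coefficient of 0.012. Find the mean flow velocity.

V = 5.82 m/s

Flow area A = b·y = 4.31 × 1.59 = 6.853 m². Wetted perimeter P = b + 2y = 4.31 + 2×1.59 = 7.49 m.
Hydraulic radius R = A/P = 6.853/7.49 = 0.9149 m.
From Manning's equation, V = (1/n) R^(2/3) S^(1/2) = (1/0.012) × 0.9149^(2/3) × 0.0055^(1/2) = 5.82 m/s.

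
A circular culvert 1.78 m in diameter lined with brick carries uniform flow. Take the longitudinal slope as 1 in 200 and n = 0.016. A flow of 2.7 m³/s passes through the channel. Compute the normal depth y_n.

y_n = 0.806 m

Manning's equation rearranged: A R^(2/3) = nQ / (1·√S) = 0.016 × 2.7 / (√0.005) = 0.6109.
Try y = 0.653 m: A R^(2/3) = 0.4166 — low.
Try y = 0.806 m: A R^(2/3) = 0.6108 — ≈ 0.6109.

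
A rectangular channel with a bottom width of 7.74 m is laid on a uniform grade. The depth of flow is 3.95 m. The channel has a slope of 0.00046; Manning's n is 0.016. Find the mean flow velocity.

V = 2.1 m/s

Flow area A = b·y = 7.74 × 3.95 = 30.57 m². Wetted perimeter P = b + 2y = 7.74 + 2×3.95 = 15.64 m.
Hydraulic radius R = A/P = 30.57/15.64 = 1.955 m.
From Manning's equation, V = (1/n) R^(2/3) S^(1/2) = (1/0.016) × 1.955^(2/3) × 0.00046^(1/2) = 2.1 m/s.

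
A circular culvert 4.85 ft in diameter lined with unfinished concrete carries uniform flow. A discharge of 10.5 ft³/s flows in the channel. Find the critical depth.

At critical depth, Q² T / (g A³) = 1, i.e. A³/T = Q²/g = 10.5²/32.2 = 3.424.
At y = 1.13 ft: A³/T = 8.522 — over.
At y = 0.772 ft: A³/T = 1.914 — short.
At y = 0.895 ft: A³/T = 3.421 — matches.

y_c = 0.895 ft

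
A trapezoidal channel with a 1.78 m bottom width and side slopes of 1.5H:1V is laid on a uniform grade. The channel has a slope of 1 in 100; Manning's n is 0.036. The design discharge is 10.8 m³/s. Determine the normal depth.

Manning's equation rearranged: A R^(2/3) = nQ / (1·√S) = 0.036 × 10.8 / (√0.01) = 3.888.
Try y = 1.57 m: A R^(2/3) = 5.928 — over.
Try y = 1.06 m: A R^(2/3) = 2.646 — short.
Try y = 1.28 m: A R^(2/3) = 3.877 — matches.

y_n = 1.28 m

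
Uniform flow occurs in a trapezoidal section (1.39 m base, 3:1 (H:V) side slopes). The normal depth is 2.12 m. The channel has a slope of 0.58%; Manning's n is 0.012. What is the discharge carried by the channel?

With bottom width b = 1.39 m and side slope z = 3: A = (b + zy)y = (1.39 + 3×2.12)×2.12 = 16.43 m²; P = b + 2y√(1+z²) = 1.39 + 2×2.12×3.162 = 14.8 m.
Hydraulic radius R = A/P = 16.43/14.8 = 1.11 m.
Manning's equation: Q = (1/n) A R^(2/3) S^(1/2) = (1/0.012) × 16.43 × 1.11^(2/3) × 0.0058^(1/2) = 112 m³/s.

Q = 112 m³/s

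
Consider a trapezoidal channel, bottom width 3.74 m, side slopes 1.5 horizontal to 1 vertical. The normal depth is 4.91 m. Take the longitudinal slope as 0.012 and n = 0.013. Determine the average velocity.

V = 15.7 m/s

With bottom width b = 3.74 m and side slope z = 1.5: A = (b + zy)y = (3.74 + 1.5×4.91)×4.91 = 54.53 m²; P = b + 2y√(1+z²) = 3.74 + 2×4.91×1.803 = 21.44 m.
Hydraulic radius R = A/P = 54.53/21.44 = 2.543 m.
From Manning's equation, V = (1/n) R^(2/3) S^(1/2) = (1/0.013) × 2.543^(2/3) × 0.012^(1/2) = 15.7 m/s.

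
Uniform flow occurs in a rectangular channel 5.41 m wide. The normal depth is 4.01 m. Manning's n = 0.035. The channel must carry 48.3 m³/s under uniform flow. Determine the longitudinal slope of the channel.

S = 0.0032

Flow area A = b·y = 5.41 × 4.01 = 21.69 m². Wetted perimeter P = b + 2y = 5.41 + 2×4.01 = 13.43 m.
Hydraulic radius R = A/P = 21.69/13.43 = 1.615 m.
From Manning's equation, S = [nQ / (1 A R^(2/3))]² = [0.035 × 48.3 / (1 × 21.69 × 1.615^(2/3))]² = 0.0032.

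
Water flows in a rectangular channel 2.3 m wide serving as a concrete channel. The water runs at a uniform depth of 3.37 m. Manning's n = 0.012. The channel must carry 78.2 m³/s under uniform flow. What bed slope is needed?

Flow area A = b·y = 2.3 × 3.37 = 7.751 m². Wetted perimeter P = b + 2y = 2.3 + 2×3.37 = 9.04 m.
Hydraulic radius R = A/P = 7.751/9.04 = 0.8574 m.
From Manning's equation, S = [nQ / (1 A R^(2/3))]² = [0.012 × 78.2 / (1 × 7.751 × 0.8574^(2/3))]² = 0.018.

S = 0.018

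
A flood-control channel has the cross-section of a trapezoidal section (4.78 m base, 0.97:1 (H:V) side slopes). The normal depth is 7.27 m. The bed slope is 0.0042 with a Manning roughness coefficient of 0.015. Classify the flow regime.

supercritical

With bottom width b = 4.78 m and side slope z = 0.97: A = (b + zy)y = (4.78 + 0.97×7.27)×7.27 = 86.02 m²; P = b + 2y√(1+z²) = 4.78 + 2×7.27×1.393 = 25.04 m.
Hydraulic radius R = A/P = 86.02/25.04 = 3.436 m.
V = (1/n) R^(2/3) √S = (1/0.015) × 3.436^(2/3) × √0.0042 = 9.837 m/s. Hydraulic depth D_h = A/T = 86.02/18.88 = 4.555 m.
Froude number Fr = V/√(g·D_h) = 9.837/√(9.81×4.555) = 1.47, which is greater than 1, so the flow is supercritical.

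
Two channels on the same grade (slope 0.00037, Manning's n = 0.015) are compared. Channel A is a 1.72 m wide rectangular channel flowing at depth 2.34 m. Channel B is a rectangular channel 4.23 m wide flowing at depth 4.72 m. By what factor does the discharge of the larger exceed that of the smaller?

8.7

Channel A: Flow area A = b·y = 1.72 × 2.34 = 4.025 m². Wetted perimeter P = b + 2y = 1.72 + 2×2.34 = 6.4 m. Hydraulic radius R = A/P = 4.025/6.4 = 0.6289 m. Q_A = (1/0.015)·4.025·0.6289^(2/3)·√0.00037 = 3.788 m³/s.
Channel B: Flow area A = b·y = 4.23 × 4.72 = 19.97 m². Wetted perimeter P = b + 2y = 4.23 + 2×4.72 = 13.67 m. Hydraulic radius R = A/P = 19.97/13.67 = 1.461 m. Q_B = (1/0.015)·19.97·1.461^(2/3)·√0.00037 = 32.96 m³/s.
The larger discharge is 32.96 m³/s and the smaller is 3.788 m³/s; the ratio is 8.7.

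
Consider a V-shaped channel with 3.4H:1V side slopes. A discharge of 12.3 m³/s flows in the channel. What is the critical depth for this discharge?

y_c = 1.22 m

At critical depth, Q² T / (g A³) = 1, i.e. A³/T = Q²/g = 12.3²/9.81 = 15.42.
At y = 0.855 m: A³/T = 2.641 — short.
At y = 1.4 m: A³/T = 31.09 — over.
At y = 1.22 m: A³/T = 15.62 — close enough.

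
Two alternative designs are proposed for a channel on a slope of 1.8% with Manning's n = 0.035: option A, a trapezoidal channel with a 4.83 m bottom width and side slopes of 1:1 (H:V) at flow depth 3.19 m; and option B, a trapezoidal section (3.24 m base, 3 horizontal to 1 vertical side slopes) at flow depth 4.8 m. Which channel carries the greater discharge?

Channel A: With bottom width b = 4.83 m and side slope z = 1: A = (b + zy)y = (4.83 + 1×3.19)×3.19 = 25.58 m²; P = b + 2y√(1+z²) = 4.83 + 2×3.19×1.414 = 13.85 m. Hydraulic radius R = A/P = 25.58/13.85 = 1.847 m. Q_A = (1/0.035)·25.58·1.847^(2/3)·√0.018 = 147.6 m³/s.
Channel B: With bottom width b = 3.24 m and side slope z = 3: A = (b + zy)y = (3.24 + 3×4.8)×4.8 = 84.67 m²; P = b + 2y√(1+z²) = 3.24 + 2×4.8×3.162 = 33.6 m. Hydraulic radius R = A/P = 84.67/33.6 = 2.52 m. Q_B = (1/0.035)·84.67·2.52^(2/3)·√0.018 = 601.1 m³/s.
Q_A = 147.6 m³/s vs Q_B = 601.1 m³/s, so channel B carries more.

channel B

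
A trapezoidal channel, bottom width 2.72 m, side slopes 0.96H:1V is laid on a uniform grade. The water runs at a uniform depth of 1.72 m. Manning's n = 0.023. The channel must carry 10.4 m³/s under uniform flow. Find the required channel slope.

With bottom width b = 2.72 m and side slope z = 0.96: A = (b + zy)y = (2.72 + 0.96×1.72)×1.72 = 7.518 m²; P = b + 2y√(1+z²) = 2.72 + 2×1.72×1.386 = 7.489 m.
Hydraulic radius R = A/P = 7.518/7.489 = 1.004 m.
From Manning's equation, S = [nQ / (1 A R^(2/3))]² = [0.023 × 10.4 / (1 × 7.518 × 1.004^(2/3))]² = 0.00101.

S = 0.00101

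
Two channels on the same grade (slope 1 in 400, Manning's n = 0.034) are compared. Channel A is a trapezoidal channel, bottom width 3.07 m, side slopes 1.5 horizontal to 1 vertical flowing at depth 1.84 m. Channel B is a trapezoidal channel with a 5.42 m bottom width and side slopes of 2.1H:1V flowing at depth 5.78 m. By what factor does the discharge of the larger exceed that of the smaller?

Channel A: With bottom width b = 3.07 m and side slope z = 1.5: A = (b + zy)y = (3.07 + 1.5×1.84)×1.84 = 10.73 m²; P = b + 2y√(1+z²) = 3.07 + 2×1.84×1.803 = 9.704 m. Hydraulic radius R = A/P = 10.73/9.704 = 1.105 m. Q_A = (1/0.034)·10.73·1.105^(2/3)·√0.0025 = 16.87 m³/s.
Channel B: With bottom width b = 5.42 m and side slope z = 2.1: A = (b + zy)y = (5.42 + 2.1×5.78)×5.78 = 101.5 m²; P = b + 2y√(1+z²) = 5.42 + 2×5.78×2.326 = 32.31 m. Hydraulic radius R = A/P = 101.5/32.31 = 3.141 m. Q_B = (1/0.034)·101.5·3.141^(2/3)·√0.0025 = 320.1 m³/s.
The larger discharge is 320.1 m³/s and the smaller is 16.87 m³/s; the ratio is 19.

19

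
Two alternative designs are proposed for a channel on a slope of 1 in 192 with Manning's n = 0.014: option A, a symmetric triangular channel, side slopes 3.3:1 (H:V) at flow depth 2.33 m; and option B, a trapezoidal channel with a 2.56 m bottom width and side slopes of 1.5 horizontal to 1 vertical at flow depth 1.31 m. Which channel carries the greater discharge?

Channel A: For a triangular section with side slope z = 3.3: A = zy² = 3.3×2.33² = 17.92 m²; P = 2y√(1+z²) = 2×2.33×3.448 = 16.07 m. Hydraulic radius R = A/P = 17.92/16.07 = 1.115 m. Q_A = (1/0.014)·17.92·1.115^(2/3)·√0.005208 = 99.3 m³/s.
Channel B: With bottom width b = 2.56 m and side slope z = 1.5: A = (b + zy)y = (2.56 + 1.5×1.31)×1.31 = 5.928 m²; P = b + 2y√(1+z²) = 2.56 + 2×1.31×1.803 = 7.283 m. Hydraulic radius R = A/P = 5.928/7.283 = 0.8139 m. Q_B = (1/0.014)·5.928·0.8139^(2/3)·√0.005208 = 26.64 m³/s.
Q_A = 99.3 m³/s vs Q_B = 26.64 m³/s, so channel A carries more.

channel A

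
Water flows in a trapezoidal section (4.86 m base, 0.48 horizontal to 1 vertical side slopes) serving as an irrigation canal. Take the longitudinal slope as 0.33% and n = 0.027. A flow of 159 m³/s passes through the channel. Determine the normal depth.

Manning's equation rearranged: A R^(2/3) = nQ / (1·√S) = 0.027 × 159 / (√0.0033) = 74.73.
Try y = 6.95 m: A R^(2/3) = 113.4 — high.
Try y = 3.79 m: A R^(2/3) = 38.94 — low.
Try y = 5.52 m: A R^(2/3) = 74.79 — ≈ 74.73.

y_n = 5.52 m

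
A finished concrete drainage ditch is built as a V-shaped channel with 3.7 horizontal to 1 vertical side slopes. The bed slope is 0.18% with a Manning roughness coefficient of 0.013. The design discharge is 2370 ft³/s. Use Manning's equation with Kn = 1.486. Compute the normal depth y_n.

y_n = 7.49 ft

Manning's equation rearranged: A R^(2/3) = nQ / (1.486·√S) = 0.013 × 2370 / (1.486 × √0.0018) = 488.7.
Trying y = 8.55 ft: A R^(2/3) = 695.9 — too large.
Trying y = 6.55 ft: A R^(2/3) = 341.9 — too small.
Trying y = 7.49 ft: A R^(2/3) = 488.9 — close enough.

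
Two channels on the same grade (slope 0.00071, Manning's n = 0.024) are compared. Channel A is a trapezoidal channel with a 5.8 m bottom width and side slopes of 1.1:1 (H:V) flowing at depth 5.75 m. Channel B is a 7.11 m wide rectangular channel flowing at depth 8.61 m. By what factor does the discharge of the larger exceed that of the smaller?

Channel A: With bottom width b = 5.8 m and side slope z = 1.1: A = (b + zy)y = (5.8 + 1.1×5.75)×5.75 = 69.72 m²; P = b + 2y√(1+z²) = 5.8 + 2×5.75×1.487 = 22.9 m. Hydraulic radius R = A/P = 69.72/22.9 = 3.045 m. Q_A = (1/0.024)·69.72·3.045^(2/3)·√0.00071 = 162.6 m³/s.
Channel B: Flow area A = b·y = 7.11 × 8.61 = 61.22 m². Wetted perimeter P = b + 2y = 7.11 + 2×8.61 = 24.33 m. Hydraulic radius R = A/P = 61.22/24.33 = 2.516 m. Q_B = (1/0.024)·61.22·2.516^(2/3)·√0.00071 = 125.7 m³/s.
The larger discharge is 162.6 m³/s and the smaller is 125.7 m³/s; the ratio is 1.29.

1.29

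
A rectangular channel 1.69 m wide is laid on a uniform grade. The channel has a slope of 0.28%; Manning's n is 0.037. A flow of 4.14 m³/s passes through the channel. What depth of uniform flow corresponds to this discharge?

Manning's equation rearranged: A R^(2/3) = nQ / (1·√S) = 0.037 × 4.14 / (√0.0028) = 2.895.
Trying y = 2.97 m: A R^(2/3) = 3.797 — over.
Trying y = 1.72 m: A R^(2/3) = 1.99 — short.
Trying y = 2.35 m: A R^(2/3) = 2.892 — matches.

y_n = 2.35 m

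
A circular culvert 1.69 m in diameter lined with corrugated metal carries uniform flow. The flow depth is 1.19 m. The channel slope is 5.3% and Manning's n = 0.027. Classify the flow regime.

For a circular section of diameter D = 1.69 m at depth y = 1.19 m, the central angle is θ = 2 arccos(1 − 2y/D) = 3.983 rad. Then A = (D²/8)(θ − sin θ) = 1.688 m² and P = Dθ/2 = 3.365 m.
Hydraulic radius R = A/P = 1.688/3.365 = 0.5016 m.
V = (1/n) R^(2/3) √S = (1/0.027) × 0.5016^(2/3) × √0.053 = 5.383 m/s. Hydraulic depth D_h = A/T = 1.688/1.543 = 1.094 m.
Froude number Fr = V/√(g·D_h) = 5.383/√(9.81×1.094) = 1.64, which is greater than 1, so the flow is supercritical.

supercritical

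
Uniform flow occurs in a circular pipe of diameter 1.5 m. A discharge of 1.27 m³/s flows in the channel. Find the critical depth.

At critical depth, Q² T / (g A³) = 1, i.e. A³/T = Q²/g = 1.27²/9.81 = 0.1644.
Try y = 0.418 m: A³/T = 0.04843 — short.
Try y = 0.672 m: A³/T = 0.3022 — over.
Try y = 0.573 m: A³/T = 0.1639 — matches.

y_c = 0.573 m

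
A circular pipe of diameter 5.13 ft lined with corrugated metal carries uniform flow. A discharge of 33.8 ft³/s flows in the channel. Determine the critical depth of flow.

At critical depth, Q² T / (g A³) = 1, i.e. A³/T = Q²/g = 33.8²/32.2 = 35.48.
At y = 1.77 ft: A³/T = 51.82 — too large.
At y = 1.6 ft: A³/T = 35.07 — ≈ 35.48.

y_c = 1.6 ft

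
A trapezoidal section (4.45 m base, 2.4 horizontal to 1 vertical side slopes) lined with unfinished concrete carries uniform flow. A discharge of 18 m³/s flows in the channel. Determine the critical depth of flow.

y_c = 0.986 m

At critical depth, Q² T / (g A³) = 1, i.e. A³/T = Q²/g = 18²/9.81 = 33.03.
Try y = 0.794 m: A³/T = 15.56 — low.
Try y = 1.14 m: A³/T = 55.41 — high.
Try y = 0.986 m: A³/T = 33.06 — matches.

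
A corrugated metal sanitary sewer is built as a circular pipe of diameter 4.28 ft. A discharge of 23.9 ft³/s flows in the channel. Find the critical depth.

At critical depth, Q² T / (g A³) = 1, i.e. A³/T = Q²/g = 23.9²/32.2 = 17.74.
Try y = 1.03 ft: A³/T = 5.175 — short.
Try y = 1.71 ft: A³/T = 36.85 — over.
Try y = 1.41 ft: A³/T = 17.52 — matches.

y_c = 1.41 ft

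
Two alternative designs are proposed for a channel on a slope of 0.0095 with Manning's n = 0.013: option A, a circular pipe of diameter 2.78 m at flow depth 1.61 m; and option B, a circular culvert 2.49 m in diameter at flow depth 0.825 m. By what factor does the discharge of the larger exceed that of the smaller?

3.6

Channel A: For a circular section of diameter D = 2.78 m at depth y = 1.61 m, the central angle is θ = 2 arccos(1 − 2y/D) = 3.459 rad. Then A = (D²/8)(θ − sin θ) = 3.644 m² and P = Dθ/2 = 4.809 m. Hydraulic radius R = A/P = 3.644/4.809 = 0.7578 m. Q_A = (1/0.013)·3.644·0.7578^(2/3)·√0.0095 = 22.71 m³/s.
Channel B: For a circular section of diameter D = 2.49 m at depth y = 0.825 m, the central angle is θ = 2 arccos(1 − 2y/D) = 2.453 rad. Then A = (D²/8)(θ − sin θ) = 1.409 m² and P = Dθ/2 = 3.054 m. Hydraulic radius R = A/P = 1.409/3.054 = 0.4613 m. Q_B = (1/0.013)·1.409·0.4613^(2/3)·√0.0095 = 6.308 m³/s.
The larger discharge is 22.71 m³/s and the smaller is 6.308 m³/s; the ratio is 3.6.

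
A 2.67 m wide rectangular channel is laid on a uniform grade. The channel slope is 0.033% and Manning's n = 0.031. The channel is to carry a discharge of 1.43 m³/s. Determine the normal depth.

y_n = 1.23 m

Manning's equation rearranged: A R^(2/3) = nQ / (1·√S) = 0.031 × 1.43 / (√0.00033) = 2.44.
Trying y = 1.54 m: A R^(2/3) = 3.288 — over.
Trying y = 0.872 m: A R^(2/3) = 1.52 — short.
Trying y = 1.23 m: A R^(2/3) = 2.439 — matches.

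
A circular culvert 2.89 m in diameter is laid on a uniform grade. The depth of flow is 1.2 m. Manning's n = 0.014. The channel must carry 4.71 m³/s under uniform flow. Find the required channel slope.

S = 0.0012

For a circular section of diameter D = 2.89 m at depth y = 1.2 m, the central angle is θ = 2 arccos(1 − 2y/D) = 2.801 rad. Then A = (D²/8)(θ − sin θ) = 2.575 m² and P = Dθ/2 = 4.047 m.
Hydraulic radius R = A/P = 2.575/4.047 = 0.6363 m.
From Manning's equation, S = [nQ / (1 A R^(2/3))]² = [0.014 × 4.71 / (1 × 2.575 × 0.6363^(2/3))]² = 0.0012.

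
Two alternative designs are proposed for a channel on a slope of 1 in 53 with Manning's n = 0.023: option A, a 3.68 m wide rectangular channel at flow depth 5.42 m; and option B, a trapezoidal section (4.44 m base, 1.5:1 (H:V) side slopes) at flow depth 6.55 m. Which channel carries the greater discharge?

Channel A: Flow area A = b·y = 3.68 × 5.42 = 19.95 m². Wetted perimeter P = b + 2y = 3.68 + 2×5.42 = 14.52 m. Hydraulic radius R = A/P = 19.95/14.52 = 1.374 m. Q_A = (1/0.023)·19.95·1.374^(2/3)·√0.01887 = 147.2 m³/s.
Channel B: With bottom width b = 4.44 m and side slope z = 1.5: A = (b + zy)y = (4.44 + 1.5×6.55)×6.55 = 93.44 m²; P = b + 2y√(1+z²) = 4.44 + 2×6.55×1.803 = 28.06 m. Hydraulic radius R = A/P = 93.44/28.06 = 3.33 m. Q_B = (1/0.023)·93.44·3.33^(2/3)·√0.01887 = 1244 m³/s.
Q_A = 147.2 m³/s vs Q_B = 1244 m³/s, so channel B carries more.

channel B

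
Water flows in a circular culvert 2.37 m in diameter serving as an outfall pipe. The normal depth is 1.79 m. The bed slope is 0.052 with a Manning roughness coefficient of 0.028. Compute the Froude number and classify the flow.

supercritical

For a circular section of diameter D = 2.37 m at depth y = 1.79 m, the central angle is θ = 2 arccos(1 − 2y/D) = 4.213 rad. Then A = (D²/8)(θ − sin θ) = 3.575 m² and P = Dθ/2 = 4.993 m.
Hydraulic radius R = A/P = 3.575/4.993 = 0.716 m.
V = (1/n) R^(2/3) √S = (1/0.028) × 0.716^(2/3) × √0.052 = 6.518 m/s. Hydraulic depth D_h = A/T = 3.575/2.038 = 1.754 m.
Froude number Fr = V/√(g·D_h) = 6.518/√(9.81×1.754) = 1.57, which is greater than 1, so the flow is supercritical.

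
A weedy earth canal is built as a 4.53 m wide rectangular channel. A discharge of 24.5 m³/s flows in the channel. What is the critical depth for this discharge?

y_c = 1.44 m

For a rectangular channel, critical depth y_c = (q²/g)^(1/3) where q = Q/b = 24.5/4.53 = 5.408 m²/s.
So y_c = (5.408²/9.81)^(1/3) = 1.44 m.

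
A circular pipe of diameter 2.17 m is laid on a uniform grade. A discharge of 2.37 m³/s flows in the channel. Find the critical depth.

At critical depth, Q² T / (g A³) = 1, i.e. A³/T = Q²/g = 2.37²/9.81 = 0.5726.
At y = 0.505 m: A³/T = 0.1521 — too small.
At y = 0.89 m: A³/T = 1.365 — too large.
At y = 0.71 m: A³/T = 0.5717 — ≈ 0.5726.

y_c = 0.71 m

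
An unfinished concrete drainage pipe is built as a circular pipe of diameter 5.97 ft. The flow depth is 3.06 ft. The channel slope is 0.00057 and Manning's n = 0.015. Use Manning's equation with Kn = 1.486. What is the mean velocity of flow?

V = 3.12 ft/s

For a circular section of diameter D = 5.97 ft at depth y = 3.06 ft, the central angle is θ = 2 arccos(1 − 2y/D) = 3.192 rad. Then A = (D²/8)(θ − sin θ) = 14.44 ft² and P = Dθ/2 = 9.528 ft.
Hydraulic radius R = A/P = 14.44/9.528 = 1.516 ft.
From Manning's equation, V = (1.486/n) R^(2/3) S^(1/2) = (1.486/0.015) × 1.516^(2/3) × 0.00057^(1/2) = 3.12 ft/s.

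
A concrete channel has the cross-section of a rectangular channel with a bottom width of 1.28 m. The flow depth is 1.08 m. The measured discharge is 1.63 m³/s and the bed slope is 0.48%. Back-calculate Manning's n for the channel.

n = 0.032

Flow area A = b·y = 1.28 × 1.08 = 1.382 m². Wetted perimeter P = b + 2y = 1.28 + 2×1.08 = 3.44 m.
Hydraulic radius R = A/P = 1.382/3.44 = 0.4019 m.
Rearranging Manning's equation: n = (1/Q) A R^(2/3) S^(1/2) = (1/1.63) × 1.382 × 0.4019^(2/3) × √0.0048 = 0.032.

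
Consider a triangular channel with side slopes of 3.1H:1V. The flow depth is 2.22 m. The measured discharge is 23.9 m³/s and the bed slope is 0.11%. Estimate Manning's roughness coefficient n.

n = 0.022

For a triangular section with side slope z = 3.1: A = zy² = 3.1×2.22² = 15.28 m²; P = 2y√(1+z²) = 2×2.22×3.257 = 14.46 m.
Hydraulic radius R = A/P = 15.28/14.46 = 1.056 m.
Rearranging Manning's equation: n = (1/Q) A R^(2/3) S^(1/2) = (1/23.9) × 15.28 × 1.056^(2/3) × √0.0011 = 0.022.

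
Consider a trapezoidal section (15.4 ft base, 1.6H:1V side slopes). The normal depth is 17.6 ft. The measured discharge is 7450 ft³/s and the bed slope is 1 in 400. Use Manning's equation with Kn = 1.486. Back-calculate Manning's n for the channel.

n = 0.034

With bottom width b = 15.4 ft and side slope z = 1.6: A = (b + zy)y = (15.4 + 1.6×17.6)×17.6 = 766.7 ft²; P = b + 2y√(1+z²) = 15.4 + 2×17.6×1.887 = 81.82 ft.
Hydraulic radius R = A/P = 766.7/81.82 = 9.371 ft.
Rearranging Manning's equation: n = (1.486/Q) A R^(2/3) S^(1/2) = (1.486/7450) × 766.7 × 9.371^(2/3) × √0.0025 = 0.034.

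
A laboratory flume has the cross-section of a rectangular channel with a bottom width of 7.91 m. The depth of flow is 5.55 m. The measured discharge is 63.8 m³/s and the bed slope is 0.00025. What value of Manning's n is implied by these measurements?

Flow area A = b·y = 7.91 × 5.55 = 43.9 m². Wetted perimeter P = b + 2y = 7.91 + 2×5.55 = 19.01 m.
Hydraulic radius R = A/P = 43.9/19.01 = 2.309 m.
Rearranging Manning's equation: n = (1/Q) A R^(2/3) S^(1/2) = (1/63.8) × 43.9 × 2.309^(2/3) × √0.00025 = 0.019.

n = 0.019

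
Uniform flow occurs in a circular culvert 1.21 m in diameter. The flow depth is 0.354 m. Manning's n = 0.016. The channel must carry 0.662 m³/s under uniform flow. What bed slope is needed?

S = 0.012

For a circular section of diameter D = 1.21 m at depth y = 0.354 m, the central angle is θ = 2 arccos(1 − 2y/D) = 2.286 rad. Then A = (D²/8)(θ − sin θ) = 0.2802 m² and P = Dθ/2 = 1.383 m.
Hydraulic radius R = A/P = 0.2802/1.383 = 0.2026 m.
From Manning's equation, S = [nQ / (1 A R^(2/3))]² = [0.016 × 0.662 / (1 × 0.2802 × 0.2026^(2/3))]² = 0.012.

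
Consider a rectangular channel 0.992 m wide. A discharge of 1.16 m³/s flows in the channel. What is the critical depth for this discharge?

y_c = 0.518 m

For a rectangular channel, critical depth y_c = (q²/g)^(1/3) where q = Q/b = 1.16/0.992 = 1.169 m²/s.
So y_c = (1.169²/9.81)^(1/3) = 0.518 m.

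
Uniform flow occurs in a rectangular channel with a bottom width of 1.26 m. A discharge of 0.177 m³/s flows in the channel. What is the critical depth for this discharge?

For a rectangular channel, critical depth y_c = (q²/g)^(1/3) where q = Q/b = 0.177/1.26 = 0.1405 m²/s.
So y_c = (0.1405²/9.81)^(1/3) = 0.126 m.

y_c = 0.126 m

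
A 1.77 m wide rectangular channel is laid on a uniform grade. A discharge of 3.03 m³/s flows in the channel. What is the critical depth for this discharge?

y_c = 0.668 m

For a rectangular channel, critical depth y_c = (q²/g)^(1/3) where q = Q/b = 3.03/1.77 = 1.712 m²/s.
So y_c = (1.712²/9.81)^(1/3) = 0.668 m.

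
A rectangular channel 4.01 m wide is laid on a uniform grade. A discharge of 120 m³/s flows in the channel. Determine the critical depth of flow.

For a rectangular channel, critical depth y_c = (q²/g)^(1/3) where q = Q/b = 120/4.01 = 29.93 m²/s.
So y_c = (29.93²/9.81)^(1/3) = 4.5 m.

y_c = 4.5 m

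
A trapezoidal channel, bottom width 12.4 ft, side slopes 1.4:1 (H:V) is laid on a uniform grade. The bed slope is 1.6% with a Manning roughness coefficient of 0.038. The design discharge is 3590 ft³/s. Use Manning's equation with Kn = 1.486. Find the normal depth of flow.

Manning's equation rearranged: A R^(2/3) = nQ / (1.486·√S) = 0.038 × 3590 / (1.486 × √0.016) = 725.8.
Trying y = 11.9 ft: A R^(2/3) = 1202 — too large.
Trying y = 7.38 ft: A R^(2/3) = 453.1 — too small.
Trying y = 9.33 ft: A R^(2/3) = 725.6 — ≈ 725.8.

y_n = 9.33 ft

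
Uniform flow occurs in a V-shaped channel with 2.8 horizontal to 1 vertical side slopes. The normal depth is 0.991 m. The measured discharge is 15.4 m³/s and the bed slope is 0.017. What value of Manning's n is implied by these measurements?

n = 0.014

For a triangular section with side slope z = 2.8: A = zy² = 2.8×0.991² = 2.75 m²; P = 2y√(1+z²) = 2×0.991×2.973 = 5.893 m.
Hydraulic radius R = A/P = 2.75/5.893 = 0.4666 m.
Rearranging Manning's equation: n = (1/Q) A R^(2/3) S^(1/2) = (1/15.4) × 2.75 × 0.4666^(2/3) × √0.017 = 0.014.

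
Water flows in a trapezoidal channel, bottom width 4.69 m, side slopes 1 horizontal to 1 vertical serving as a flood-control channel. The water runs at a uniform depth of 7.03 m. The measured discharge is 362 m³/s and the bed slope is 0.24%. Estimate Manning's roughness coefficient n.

With bottom width b = 4.69 m and side slope z = 1: A = (b + zy)y = (4.69 + 1×7.03)×7.03 = 82.39 m²; P = b + 2y√(1+z²) = 4.69 + 2×7.03×1.414 = 24.57 m.
Hydraulic radius R = A/P = 82.39/24.57 = 3.353 m.
Rearranging Manning's equation: n = (1/Q) A R^(2/3) S^(1/2) = (1/362) × 82.39 × 3.353^(2/3) × √0.0024 = 0.025.

n = 0.025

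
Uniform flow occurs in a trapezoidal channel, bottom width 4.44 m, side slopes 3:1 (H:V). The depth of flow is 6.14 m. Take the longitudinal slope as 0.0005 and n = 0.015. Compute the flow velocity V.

With bottom width b = 4.44 m and side slope z = 3: A = (b + zy)y = (4.44 + 3×6.14)×6.14 = 140.4 m²; P = b + 2y√(1+z²) = 4.44 + 2×6.14×3.162 = 43.27 m.
Hydraulic radius R = A/P = 140.4/43.27 = 3.244 m.
From Manning's equation, V = (1/n) R^(2/3) S^(1/2) = (1/0.015) × 3.244^(2/3) × 0.0005^(1/2) = 3.27 m/s.

V = 3.27 m/s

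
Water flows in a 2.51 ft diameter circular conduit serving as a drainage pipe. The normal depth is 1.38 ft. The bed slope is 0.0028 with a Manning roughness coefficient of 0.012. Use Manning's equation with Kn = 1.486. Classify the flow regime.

subcritical

For a circular section of diameter D = 2.51 ft at depth y = 1.38 ft, the central angle is θ = 2 arccos(1 − 2y/D) = 3.341 rad. Then A = (D²/8)(θ − sin θ) = 2.787 ft² and P = Dθ/2 = 4.193 ft.
Hydraulic radius R = A/P = 2.787/4.193 = 0.6647 ft.
V = (1.486/n) R^(2/3) √S = (1.486/0.012) × 0.6647^(2/3) × √0.0028 = 4.991 ft/s. Hydraulic depth D_h = A/T = 2.787/2.498 = 1.116 ft.
Froude number Fr = V/√(g·D_h) = 4.991/√(32.2×1.116) = 0.833, which is less than 1, so the flow is subcritical.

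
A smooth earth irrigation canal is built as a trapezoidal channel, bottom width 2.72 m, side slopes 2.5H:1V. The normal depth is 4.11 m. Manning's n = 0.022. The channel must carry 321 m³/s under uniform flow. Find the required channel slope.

With bottom width b = 2.72 m and side slope z = 2.5: A = (b + zy)y = (2.72 + 2.5×4.11)×4.11 = 53.41 m²; P = b + 2y√(1+z²) = 2.72 + 2×4.11×2.693 = 24.85 m.
Hydraulic radius R = A/P = 53.41/24.85 = 2.149 m.
From Manning's equation, S = [nQ / (1 A R^(2/3))]² = [0.022 × 321 / (1 × 53.41 × 2.149^(2/3))]² = 0.0063.

S = 0.0063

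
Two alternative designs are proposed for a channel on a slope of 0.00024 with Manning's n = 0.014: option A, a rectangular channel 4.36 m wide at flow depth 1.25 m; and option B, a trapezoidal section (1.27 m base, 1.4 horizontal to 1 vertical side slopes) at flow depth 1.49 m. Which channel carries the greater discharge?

Channel A: Flow area A = b·y = 4.36 × 1.25 = 5.45 m². Wetted perimeter P = b + 2y = 4.36 + 2×1.25 = 6.86 m. Hydraulic radius R = A/P = 5.45/6.86 = 0.7945 m. Q_A = (1/0.014)·5.45·0.7945^(2/3)·√0.00024 = 5.173 m³/s.
Channel B: With bottom width b = 1.27 m and side slope z = 1.4: A = (b + zy)y = (1.27 + 1.4×1.49)×1.49 = 5 m²; P = b + 2y√(1+z²) = 1.27 + 2×1.49×1.72 = 6.397 m. Hydraulic radius R = A/P = 5/6.397 = 0.7817 m. Q_B = (1/0.014)·5·0.7817^(2/3)·√0.00024 = 4.695 m³/s.
Q_A = 5.173 m³/s vs Q_B = 4.695 m³/s, so channel A carries more.

channel A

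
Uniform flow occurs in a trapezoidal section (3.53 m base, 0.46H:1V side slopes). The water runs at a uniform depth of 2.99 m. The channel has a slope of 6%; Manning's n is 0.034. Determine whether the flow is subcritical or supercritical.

With bottom width b = 3.53 m and side slope z = 0.46: A = (b + zy)y = (3.53 + 0.46×2.99)×2.99 = 14.67 m²; P = b + 2y√(1+z²) = 3.53 + 2×2.99×1.101 = 10.11 m.
Hydraulic radius R = A/P = 14.67/10.11 = 1.45 m.
V = (1/n) R^(2/3) √S = (1/0.034) × 1.45^(2/3) × √0.06 = 9.231 m/s. Hydraulic depth D_h = A/T = 14.67/6.281 = 2.335 m.
Froude number Fr = V/√(g·D_h) = 9.231/√(9.81×2.335) = 1.93, which is greater than 1, so the flow is supercritical.

supercritical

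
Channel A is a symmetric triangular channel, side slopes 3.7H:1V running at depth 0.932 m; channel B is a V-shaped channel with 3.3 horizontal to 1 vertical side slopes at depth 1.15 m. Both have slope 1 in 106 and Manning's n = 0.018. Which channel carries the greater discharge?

channel B

Channel A: For a triangular section with side slope z = 3.7: A = zy² = 3.7×0.932² = 3.214 m²; P = 2y√(1+z²) = 2×0.932×3.833 = 7.144 m. Hydraulic radius R = A/P = 3.214/7.144 = 0.4499 m. Q_A = (1/0.018)·3.214·0.4499^(2/3)·√0.009434 = 10.18 m³/s.
Channel B: For a triangular section with side slope z = 3.3: A = zy² = 3.3×1.15² = 4.364 m²; P = 2y√(1+z²) = 2×1.15×3.448 = 7.931 m. Hydraulic radius R = A/P = 4.364/7.931 = 0.5503 m. Q_B = (1/0.018)·4.364·0.5503^(2/3)·√0.009434 = 15.81 m³/s.
Q_A = 10.18 m³/s vs Q_B = 15.81 m³/s, so channel B carries more.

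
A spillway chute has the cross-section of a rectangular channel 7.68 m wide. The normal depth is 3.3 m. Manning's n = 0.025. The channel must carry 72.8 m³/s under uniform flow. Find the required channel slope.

S = 0.0024

Flow area A = b·y = 7.68 × 3.3 = 25.34 m². Wetted perimeter P = b + 2y = 7.68 + 2×3.3 = 14.28 m.
Hydraulic radius R = A/P = 25.34/14.28 = 1.775 m.
From Manning's equation, S = [nQ / (1 A R^(2/3))]² = [0.025 × 72.8 / (1 × 25.34 × 1.775^(2/3))]² = 0.0024.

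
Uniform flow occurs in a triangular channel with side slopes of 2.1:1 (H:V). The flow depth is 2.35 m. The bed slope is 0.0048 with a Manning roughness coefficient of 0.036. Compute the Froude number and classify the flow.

subcritical

For a triangular section with side slope z = 2.1: A = zy² = 2.1×2.35² = 11.6 m²; P = 2y√(1+z²) = 2×2.35×2.326 = 10.93 m.
Hydraulic radius R = A/P = 11.6/10.93 = 1.061 m.
V = (1/n) R^(2/3) √S = (1/0.036) × 1.061^(2/3) × √0.0048 = 2.002 m/s. Hydraulic depth D_h = A/T = 11.6/9.87 = 1.175 m.
Froude number Fr = V/√(g·D_h) = 2.002/√(9.81×1.175) = 0.59, which is less than 1, so the flow is subcritical.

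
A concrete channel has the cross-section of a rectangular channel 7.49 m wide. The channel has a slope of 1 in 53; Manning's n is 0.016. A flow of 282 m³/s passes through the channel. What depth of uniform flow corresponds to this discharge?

Manning's equation rearranged: A R^(2/3) = nQ / (1·√S) = 0.016 × 282 / (√0.01887) = 32.85.
Trying y = 2.12 m: A R^(2/3) = 19.43 — short.
Trying y = 3.81 m: A R^(2/3) = 43.6 — over.
Trying y = 3.09 m: A R^(2/3) = 32.88 — ≈ 32.85.

y_n = 3.09 m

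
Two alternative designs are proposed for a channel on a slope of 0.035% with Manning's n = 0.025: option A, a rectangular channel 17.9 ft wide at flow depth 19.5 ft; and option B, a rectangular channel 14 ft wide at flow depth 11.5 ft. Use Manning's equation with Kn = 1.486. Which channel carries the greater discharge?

channel A

Channel A: Flow area A = b·y = 17.9 × 19.5 = 349 ft². Wetted perimeter P = b + 2y = 17.9 + 2×19.5 = 56.9 ft. Hydraulic radius R = A/P = 349/56.9 = 6.134 ft. Q_A = (1.486/0.025)·349·6.134^(2/3)·√0.00035 = 1301 ft³/s.
Channel B: Flow area A = b·y = 14 × 11.5 = 161 ft². Wetted perimeter P = b + 2y = 14 + 2×11.5 = 37 ft. Hydraulic radius R = A/P = 161/37 = 4.351 ft. Q_B = (1.486/0.025)·161·4.351^(2/3)·√0.00035 = 477.2 ft³/s.
Q_A = 1301 ft³/s vs Q_B = 477.2 ft³/s, so channel A carries more.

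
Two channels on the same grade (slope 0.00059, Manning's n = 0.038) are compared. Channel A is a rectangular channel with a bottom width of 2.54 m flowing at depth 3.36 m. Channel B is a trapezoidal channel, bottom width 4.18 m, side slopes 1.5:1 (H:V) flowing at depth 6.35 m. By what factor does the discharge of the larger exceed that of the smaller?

23.5

Channel A: Flow area A = b·y = 2.54 × 3.36 = 8.534 m². Wetted perimeter P = b + 2y = 2.54 + 2×3.36 = 9.26 m. Hydraulic radius R = A/P = 8.534/9.26 = 0.9216 m. Q_A = (1/0.038)·8.534·0.9216^(2/3)·√0.00059 = 5.166 m³/s.
Channel B: With bottom width b = 4.18 m and side slope z = 1.5: A = (b + zy)y = (4.18 + 1.5×6.35)×6.35 = 87.03 m²; P = b + 2y√(1+z²) = 4.18 + 2×6.35×1.803 = 27.08 m. Hydraulic radius R = A/P = 87.03/27.08 = 3.214 m. Q_B = (1/0.038)·87.03·3.214^(2/3)·√0.00059 = 121.2 m³/s.
The larger discharge is 121.2 m³/s and the smaller is 5.166 m³/s; the ratio is 23.5.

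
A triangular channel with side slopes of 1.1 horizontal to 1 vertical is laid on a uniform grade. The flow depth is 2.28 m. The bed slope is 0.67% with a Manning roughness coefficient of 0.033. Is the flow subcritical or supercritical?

For a triangular section with side slope z = 1.1: A = zy² = 1.1×2.28² = 5.718 m²; P = 2y√(1+z²) = 2×2.28×1.487 = 6.779 m.
Hydraulic radius R = A/P = 5.718/6.779 = 0.8435 m.
V = (1/n) R^(2/3) √S = (1/0.033) × 0.8435^(2/3) × √0.0067 = 2.214 m/s. Hydraulic depth D_h = A/T = 5.718/5.016 = 1.14 m.
Froude number Fr = V/√(g·D_h) = 2.214/√(9.81×1.14) = 0.662, which is less than 1, so the flow is subcritical.

subcritical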